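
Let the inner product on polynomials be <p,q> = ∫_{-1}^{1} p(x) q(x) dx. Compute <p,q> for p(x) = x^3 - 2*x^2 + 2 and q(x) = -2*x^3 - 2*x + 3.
<p,q> = 232/35

Expand the product: p(x)·q(x) = -2*x^6 + 4*x^5 - 2*x^4 + 3*x^3 - 6*x^2 - 4*x + 6.
∫_{-1}^{1} of each monomial x^k gives [2/(k+1) if k even, 0 if k odd]. Integrating term-by-term (or equivalently evaluating the antiderivative F(x) = -2*x^7/7 + 2*x^6/3 - 2*x^5/5 + 3*x^4/4 - 2*x^3 - 2*x^2 + 6*x at the endpoints):
  F(1) − F(−1) = 1147/420 − (-1637/420) = 232/35.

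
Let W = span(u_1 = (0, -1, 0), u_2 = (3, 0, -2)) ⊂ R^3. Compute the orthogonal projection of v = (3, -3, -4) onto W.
proj_W(v) = (51/13, -3, -34/13)

Set up U = [u_1 | ... | u_2] ∈ R^(3×2). The projector onto W = col(U) is P = U (U^T U)^(-1) U^T.
Compute U^T U =
  [1, 0]
  [0, 13],
and U^T v = (3, 17).
Solve U^T U · c = U^T v for the coefficients: c = (3, 17/13). The projection is proj_W(v) = U c.
Check: (v - proj_W(v)) · u_1 = 0  (should be 0).
Check: (v - proj_W(v)) · u_2 = 0  (should be 0).
Result: proj_W(v) = (51/13, -3, -34/13).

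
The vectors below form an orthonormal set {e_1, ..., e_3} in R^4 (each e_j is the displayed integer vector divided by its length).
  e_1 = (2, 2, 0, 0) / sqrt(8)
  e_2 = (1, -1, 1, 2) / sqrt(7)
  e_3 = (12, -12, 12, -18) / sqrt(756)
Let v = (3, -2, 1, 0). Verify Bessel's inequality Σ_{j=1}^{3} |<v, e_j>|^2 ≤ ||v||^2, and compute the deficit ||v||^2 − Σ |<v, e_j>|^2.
Σ |<v, e_j>|^2 = 25/2; ||v||^2 = 14; deficit = 3/2

Write each e_j = u_j / sqrt(<u_j, u_j>) where u_j is the displayed integer vector. Then <v, e_j> = <v, u_j> / sqrt(<u_j, u_j>), so |<v, e_j>|^2 = <v, u_j>^2 / <u_j, u_j>.
Coefficients: <v, e_1> = 2/sqrt(8), <v, e_2> = 6/sqrt(7), <v, e_3> = 72/sqrt(756).
Square and sum: Σ |<v, e_j>|^2 = 25/2.
Compute ||v||^2 = v·v = 14.
Deficit = 14 − 25/2 = 3/2 ≥ 0, confirming Bessel's inequality. (The deficit equals ||v − Σ <v,e_j> e_j||^2, the squared distance from v to span{e_j}.)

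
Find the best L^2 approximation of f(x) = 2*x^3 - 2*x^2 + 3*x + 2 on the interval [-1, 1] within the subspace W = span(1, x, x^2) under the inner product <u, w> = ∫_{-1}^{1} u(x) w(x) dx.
g(x) = -2*x^2 + 21*x/5 + 2

The best approximation g ∈ W is the orthogonal projection of f onto W. Writing g = a_0 + a_1 x + a_2 x^2, the coefficients solve the normal equations G · a = b where
  G_{ij} = <φ_i, φ_j> and b_i = <f, φ_i>, with φ_0 = 1, φ_1 = x, φ_2 = x^2.
G =
  [2, 0, 2/3]
  [0, 2/3, 0]
  [2/3, 0, 2/5],
b = (8/3, 14/5, 8/15).
Solving gives a_0 = 2, a_1 = 21/5, a_2 = -2, so
  g(x) = -2*x^2 + 21*x/5 + 2.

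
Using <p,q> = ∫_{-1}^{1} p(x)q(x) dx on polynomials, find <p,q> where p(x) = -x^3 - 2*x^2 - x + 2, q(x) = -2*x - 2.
<p,q> = -16/5

Expand the product: p(x)·q(x) = 2*x^4 + 6*x^3 + 6*x^2 - 2*x - 4.
∫_{-1}^{1} of each monomial x^k gives [2/(k+1) if k even, 0 if k odd]. Integrating term-by-term (or equivalently evaluating the antiderivative F(x) = 2*x^5/5 + 3*x^4/2 + 2*x^3 - x^2 - 4*x at the endpoints):
  F(1) − F(−1) = -11/10 − (21/10) = -16/5.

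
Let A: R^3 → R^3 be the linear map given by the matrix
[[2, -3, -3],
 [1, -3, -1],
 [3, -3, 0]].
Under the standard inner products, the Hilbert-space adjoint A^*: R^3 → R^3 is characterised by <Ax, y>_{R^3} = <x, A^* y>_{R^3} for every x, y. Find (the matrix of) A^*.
A^* = A^T =
[[2, 1, 3],
 [-3, -3, -3],
 [-3, -1, 0]]

For real matrices with standard dot products, the defining identity <Ax, y> = <x, A^* y> gives (Ax)^T y = x^T (A^*) y, i.e. x^T A^T y = x^T (A^*) y. Since this holds for all x, y, we must have A^* = A^T. Therefore
A^* =
[[2, 1, 3],
 [-3, -3, -3],
 [-3, -1, 0]].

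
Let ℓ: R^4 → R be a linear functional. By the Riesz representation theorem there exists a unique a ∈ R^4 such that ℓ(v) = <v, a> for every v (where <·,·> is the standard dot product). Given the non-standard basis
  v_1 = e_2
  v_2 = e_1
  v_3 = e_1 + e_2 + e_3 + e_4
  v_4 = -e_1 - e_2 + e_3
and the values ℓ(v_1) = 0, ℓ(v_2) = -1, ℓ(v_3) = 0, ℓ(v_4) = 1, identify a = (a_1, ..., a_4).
a = (-1, 0, 0, 1)

Write a = (a_1, ..., a_4) in the standard basis. For each basis vector v_i, ℓ(v_i) = <v_i, a> is a linear equation in the a_j's. Collect the n equations into a matrix system V a = ℓ, where row i of V is v_i (expressed in the standard basis). Since V is invertible (lower-triangular with 1s on the diagonal, up to permutation), solve by back-substitution:
  V =
[[0, 1, 0, 0],
 [1, 0, 0, 0],
 [1, 1, 1, 1],
 [-1, -1, 1, 0]]
  V a = (0, -1, 0, 1)
Solving gives a = (-1, 0, 0, 1).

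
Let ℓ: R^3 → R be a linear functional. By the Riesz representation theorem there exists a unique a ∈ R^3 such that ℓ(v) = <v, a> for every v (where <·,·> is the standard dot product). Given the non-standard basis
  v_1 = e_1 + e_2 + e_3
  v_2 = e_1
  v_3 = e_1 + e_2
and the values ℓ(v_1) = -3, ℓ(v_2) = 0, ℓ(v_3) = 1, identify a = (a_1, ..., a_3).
a = (0, 1, -4)

Write a = (a_1, ..., a_3) in the standard basis. For each basis vector v_i, ℓ(v_i) = <v_i, a> is a linear equation in the a_j's. Collect the n equations into a matrix system V a = ℓ, where row i of V is v_i (expressed in the standard basis). Since V is invertible (lower-triangular with 1s on the diagonal, up to permutation), solve by back-substitution:
  V =
[[1, 1, 1],
 [1, 0, 0],
 [1, 1, 0]]
  V a = (-3, 0, 1)
Solving gives a = (0, 1, -4).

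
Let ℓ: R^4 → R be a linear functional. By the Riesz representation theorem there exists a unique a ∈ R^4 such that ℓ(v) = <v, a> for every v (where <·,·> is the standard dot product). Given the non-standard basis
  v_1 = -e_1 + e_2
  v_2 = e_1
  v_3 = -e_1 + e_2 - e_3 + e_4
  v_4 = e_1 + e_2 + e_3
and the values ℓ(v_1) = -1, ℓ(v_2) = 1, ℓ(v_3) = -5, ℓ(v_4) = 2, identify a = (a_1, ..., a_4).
a = (1, 0, 1, -3)

Write a = (a_1, ..., a_4) in the standard basis. For each basis vector v_i, ℓ(v_i) = <v_i, a> is a linear equation in the a_j's. Collect the n equations into a matrix system V a = ℓ, where row i of V is v_i (expressed in the standard basis). Since V is invertible (lower-triangular with 1s on the diagonal, up to permutation), solve by back-substitution:
  V =
[[-1, 1, 0, 0],
 [1, 0, 0, 0],
 [-1, 1, -1, 1],
 [1, 1, 1, 0]]
  V a = (-1, 1, -5, 2)
Solving gives a = (1, 0, 1, -3).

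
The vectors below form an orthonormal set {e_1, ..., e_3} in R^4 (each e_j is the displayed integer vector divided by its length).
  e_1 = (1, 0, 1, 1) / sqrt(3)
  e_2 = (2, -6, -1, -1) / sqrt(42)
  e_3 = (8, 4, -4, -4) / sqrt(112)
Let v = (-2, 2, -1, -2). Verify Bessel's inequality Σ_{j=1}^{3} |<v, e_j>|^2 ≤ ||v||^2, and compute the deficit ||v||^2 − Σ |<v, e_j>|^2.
Σ |<v, e_j>|^2 = 25/2; ||v||^2 = 13; deficit = 1/2

Write each e_j = u_j / sqrt(<u_j, u_j>) where u_j is the displayed integer vector. Then <v, e_j> = <v, u_j> / sqrt(<u_j, u_j>), so |<v, e_j>|^2 = <v, u_j>^2 / <u_j, u_j>.
Coefficients: <v, e_1> = -5/sqrt(3), <v, e_2> = -13/sqrt(42), <v, e_3> = 4/sqrt(112).
Square and sum: Σ |<v, e_j>|^2 = 25/2.
Compute ||v||^2 = v·v = 13.
Deficit = 13 − 25/2 = 1/2 ≥ 0, confirming Bessel's inequality. (The deficit equals ||v − Σ <v,e_j> e_j||^2, the squared distance from v to span{e_j}.)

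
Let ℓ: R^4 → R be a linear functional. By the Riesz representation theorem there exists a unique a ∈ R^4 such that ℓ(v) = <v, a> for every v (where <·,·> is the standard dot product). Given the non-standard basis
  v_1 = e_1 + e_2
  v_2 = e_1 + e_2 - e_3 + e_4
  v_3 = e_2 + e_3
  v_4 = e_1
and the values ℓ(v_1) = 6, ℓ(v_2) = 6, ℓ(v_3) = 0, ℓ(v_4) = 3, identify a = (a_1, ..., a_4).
a = (3, 3, -3, -3)

Write a = (a_1, ..., a_4) in the standard basis. For each basis vector v_i, ℓ(v_i) = <v_i, a> is a linear equation in the a_j's. Collect the n equations into a matrix system V a = ℓ, where row i of V is v_i (expressed in the standard basis). Since V is invertible (lower-triangular with 1s on the diagonal, up to permutation), solve by back-substitution:
  V =
[[1, 1, 0, 0],
 [1, 1, -1, 1],
 [0, 1, 1, 0],
 [1, 0, 0, 0]]
  V a = (6, 6, 0, 3)
Solving gives a = (3, 3, -3, -3).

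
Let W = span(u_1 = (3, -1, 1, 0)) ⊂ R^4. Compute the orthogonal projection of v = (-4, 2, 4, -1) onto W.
proj_W(v) = (-30/11, 10/11, -10/11, 0)

Set up U = [u_1 | ... | u_1] ∈ R^(4×1). The projector onto W = col(U) is P = U (U^T U)^(-1) U^T.
Compute U^T U =
  [11],
and U^T v = (-10).
Solve U^T U · c = U^T v for the coefficients: c = (-10/11). The projection is proj_W(v) = U c.
Check: (v - proj_W(v)) · u_1 = 0  (should be 0).
Result: proj_W(v) = (-30/11, 10/11, -10/11, 0).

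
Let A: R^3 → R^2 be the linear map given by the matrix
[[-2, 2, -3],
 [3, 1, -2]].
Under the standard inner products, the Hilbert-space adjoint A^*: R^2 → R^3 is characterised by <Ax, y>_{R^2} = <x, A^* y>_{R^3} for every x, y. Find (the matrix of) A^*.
A^* = A^T =
[[-2, 3],
 [2, 1],
 [-3, -2]]

For real matrices with standard dot products, the defining identity <Ax, y> = <x, A^* y> gives (Ax)^T y = x^T (A^*) y, i.e. x^T A^T y = x^T (A^*) y. Since this holds for all x, y, we must have A^* = A^T. Therefore
A^* =
[[-2, 3],
 [2, 1],
 [-3, -2]].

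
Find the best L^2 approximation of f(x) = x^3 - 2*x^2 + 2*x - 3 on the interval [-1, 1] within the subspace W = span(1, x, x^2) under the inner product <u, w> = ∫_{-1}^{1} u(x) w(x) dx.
g(x) = -2*x^2 + 13*x/5 - 3

The best approximation g ∈ W is the orthogonal projection of f onto W. Writing g = a_0 + a_1 x + a_2 x^2, the coefficients solve the normal equations G · a = b where
  G_{ij} = <φ_i, φ_j> and b_i = <f, φ_i>, with φ_0 = 1, φ_1 = x, φ_2 = x^2.
G =
  [2, 0, 2/3]
  [0, 2/3, 0]
  [2/3, 0, 2/5],
b = (-22/3, 26/15, -14/5).
Solving gives a_0 = -3, a_1 = 13/5, a_2 = -2, so
  g(x) = -2*x^2 + 13*x/5 - 3.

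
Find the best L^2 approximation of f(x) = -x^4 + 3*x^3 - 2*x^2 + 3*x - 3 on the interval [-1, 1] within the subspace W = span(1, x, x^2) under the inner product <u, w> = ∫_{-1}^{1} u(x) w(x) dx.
g(x) = -20*x^2/7 + 24*x/5 - 102/35

The best approximation g ∈ W is the orthogonal projection of f onto W. Writing g = a_0 + a_1 x + a_2 x^2, the coefficients solve the normal equations G · a = b where
  G_{ij} = <φ_i, φ_j> and b_i = <f, φ_i>, with φ_0 = 1, φ_1 = x, φ_2 = x^2.
G =
  [2, 0, 2/3]
  [0, 2/3, 0]
  [2/3, 0, 2/5],
b = (-116/15, 16/5, -108/35).
Solving gives a_0 = -102/35, a_1 = 24/5, a_2 = -20/7, so
  g(x) = -20*x^2/7 + 24*x/5 - 102/35.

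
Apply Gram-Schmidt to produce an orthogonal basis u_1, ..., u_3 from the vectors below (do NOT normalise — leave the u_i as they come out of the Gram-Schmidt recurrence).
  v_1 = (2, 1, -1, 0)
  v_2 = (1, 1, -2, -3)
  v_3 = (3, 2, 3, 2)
Orthogonal basis:
  u_1 = (2, 1, -1, 0)
  u_2 = (-2/3, 1/6, -7/6, -3)
  u_3 = (42/65, 87/65, 171/65, -71/65)

Apply the Gram-Schmidt recurrence
  u_1 = v_1
  u_i = v_i − Σ_{j<i} ((v_i · u_j) / (u_j · u_j)) · u_j.

Step by step this gives:
  u_1 = (2, 1, -1, 0)
  u_2 = (-2/3, 1/6, -7/6, -3)
  u_3 = (42/65, 87/65, 171/65, -71/65)

Orthogonality check:
  u_2 · u_1 = 0 (should be 0)
  u_3 · u_1 = 0 (should be 0)
  u_3 · u_2 = 0 (should be 0)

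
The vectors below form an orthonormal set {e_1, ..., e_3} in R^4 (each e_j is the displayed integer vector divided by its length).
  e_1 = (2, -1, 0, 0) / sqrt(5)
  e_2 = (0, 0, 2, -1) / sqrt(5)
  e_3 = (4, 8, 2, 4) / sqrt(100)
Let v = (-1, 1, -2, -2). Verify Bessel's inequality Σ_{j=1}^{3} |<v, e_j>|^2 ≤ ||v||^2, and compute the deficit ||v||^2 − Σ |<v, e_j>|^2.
Σ |<v, e_j>|^2 = 81/25; ||v||^2 = 10; deficit = 169/25

Write each e_j = u_j / sqrt(<u_j, u_j>) where u_j is the displayed integer vector. Then <v, e_j> = <v, u_j> / sqrt(<u_j, u_j>), so |<v, e_j>|^2 = <v, u_j>^2 / <u_j, u_j>.
Coefficients: <v, e_1> = -3/sqrt(5), <v, e_2> = -2/sqrt(5), <v, e_3> = -8/sqrt(100).
Square and sum: Σ |<v, e_j>|^2 = 81/25.
Compute ||v||^2 = v·v = 10.
Deficit = 10 − 81/25 = 169/25 ≥ 0, confirming Bessel's inequality. (The deficit equals ||v − Σ <v,e_j> e_j||^2, the squared distance from v to span{e_j}.)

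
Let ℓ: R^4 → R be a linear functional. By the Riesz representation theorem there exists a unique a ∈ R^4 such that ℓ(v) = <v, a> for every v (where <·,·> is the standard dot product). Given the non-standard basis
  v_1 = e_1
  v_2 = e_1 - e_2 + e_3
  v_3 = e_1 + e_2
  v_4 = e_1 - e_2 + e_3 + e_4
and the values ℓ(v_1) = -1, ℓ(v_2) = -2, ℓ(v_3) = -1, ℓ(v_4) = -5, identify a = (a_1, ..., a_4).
a = (-1, 0, -1, -3)

Write a = (a_1, ..., a_4) in the standard basis. For each basis vector v_i, ℓ(v_i) = <v_i, a> is a linear equation in the a_j's. Collect the n equations into a matrix system V a = ℓ, where row i of V is v_i (expressed in the standard basis). Since V is invertible (lower-triangular with 1s on the diagonal, up to permutation), solve by back-substitution:
  V =
[[1, 0, 0, 0],
 [1, -1, 1, 0],
 [1, 1, 0, 0],
 [1, -1, 1, 1]]
  V a = (-1, -2, -1, -5)
Solving gives a = (-1, 0, -1, -3).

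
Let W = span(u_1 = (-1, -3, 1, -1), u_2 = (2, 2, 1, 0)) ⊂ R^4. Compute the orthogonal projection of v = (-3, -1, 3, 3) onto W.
proj_W(v) = (-55/59, -93/59, 1/59, -19/59)

Set up U = [u_1 | ... | u_2] ∈ R^(4×2). The projector onto W = col(U) is P = U (U^T U)^(-1) U^T.
Compute U^T U =
  [12, -7]
  [-7, 9],
and U^T v = (6, -5).
Solve U^T U · c = U^T v for the coefficients: c = (19/59, -18/59). The projection is proj_W(v) = U c.
Check: (v - proj_W(v)) · u_1 = 0  (should be 0).
Check: (v - proj_W(v)) · u_2 = 0  (should be 0).
Result: proj_W(v) = (-55/59, -93/59, 1/59, -19/59).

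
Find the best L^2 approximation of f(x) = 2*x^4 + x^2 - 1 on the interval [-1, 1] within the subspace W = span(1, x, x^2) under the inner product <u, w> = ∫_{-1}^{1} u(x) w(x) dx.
g(x) = 19*x^2/7 - 41/35

The best approximation g ∈ W is the orthogonal projection of f onto W. Writing g = a_0 + a_1 x + a_2 x^2, the coefficients solve the normal equations G · a = b where
  G_{ij} = <φ_i, φ_j> and b_i = <f, φ_i>, with φ_0 = 1, φ_1 = x, φ_2 = x^2.
G =
  [2, 0, 2/3]
  [0, 2/3, 0]
  [2/3, 0, 2/5],
b = (-8/15, 0, 32/105).
Solving gives a_0 = -41/35, a_1 = 0, a_2 = 19/7, so
  g(x) = 19*x^2/7 - 41/35.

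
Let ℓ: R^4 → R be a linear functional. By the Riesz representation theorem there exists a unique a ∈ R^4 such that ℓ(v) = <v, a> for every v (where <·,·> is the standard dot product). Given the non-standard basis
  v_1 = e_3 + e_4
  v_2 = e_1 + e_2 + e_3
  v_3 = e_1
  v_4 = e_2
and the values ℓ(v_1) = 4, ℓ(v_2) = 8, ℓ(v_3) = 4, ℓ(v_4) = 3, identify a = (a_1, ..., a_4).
a = (4, 3, 1, 3)

Write a = (a_1, ..., a_4) in the standard basis. For each basis vector v_i, ℓ(v_i) = <v_i, a> is a linear equation in the a_j's. Collect the n equations into a matrix system V a = ℓ, where row i of V is v_i (expressed in the standard basis). Since V is invertible (lower-triangular with 1s on the diagonal, up to permutation), solve by back-substitution:
  V =
[[0, 0, 1, 1],
 [1, 1, 1, 0],
 [1, 0, 0, 0],
 [0, 1, 0, 0]]
  V a = (4, 8, 4, 3)
Solving gives a = (4, 3, 1, 3).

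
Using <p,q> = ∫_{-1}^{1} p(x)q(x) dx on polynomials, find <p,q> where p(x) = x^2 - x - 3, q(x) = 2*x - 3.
<p,q> = 44/3

Expand the product: p(x)·q(x) = 2*x^3 - 5*x^2 - 3*x + 9.
∫_{-1}^{1} of each monomial x^k gives [2/(k+1) if k even, 0 if k odd]. Integrating term-by-term (or equivalently evaluating the antiderivative F(x) = x^4/2 - 5*x^3/3 - 3*x^2/2 + 9*x at the endpoints):
  F(1) − F(−1) = 19/3 − (-25/3) = 44/3.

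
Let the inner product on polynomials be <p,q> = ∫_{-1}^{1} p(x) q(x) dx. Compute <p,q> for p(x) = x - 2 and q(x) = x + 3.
<p,q> = -34/3

Expand the product: p(x)·q(x) = x^2 + x - 6.
∫_{-1}^{1} of each monomial x^k gives [2/(k+1) if k even, 0 if k odd]. Integrating term-by-term (or equivalently evaluating the antiderivative F(x) = x^3/3 + x^2/2 - 6*x at the endpoints):
  F(1) − F(−1) = -31/6 − (37/6) = -34/3.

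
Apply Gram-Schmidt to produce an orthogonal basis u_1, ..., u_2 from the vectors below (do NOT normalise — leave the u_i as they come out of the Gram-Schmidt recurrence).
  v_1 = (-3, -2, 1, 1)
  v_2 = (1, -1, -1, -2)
Orthogonal basis:
  u_1 = (-3, -2, 1, 1)
  u_2 = (1/5, -23/15, -11/15, -26/15)

Apply the Gram-Schmidt recurrence
  u_1 = v_1
  u_i = v_i − Σ_{j<i} ((v_i · u_j) / (u_j · u_j)) · u_j.

Step by step this gives:
  u_1 = (-3, -2, 1, 1)
  u_2 = (1/5, -23/15, -11/15, -26/15)

Orthogonality check:
  u_2 · u_1 = 0 (should be 0)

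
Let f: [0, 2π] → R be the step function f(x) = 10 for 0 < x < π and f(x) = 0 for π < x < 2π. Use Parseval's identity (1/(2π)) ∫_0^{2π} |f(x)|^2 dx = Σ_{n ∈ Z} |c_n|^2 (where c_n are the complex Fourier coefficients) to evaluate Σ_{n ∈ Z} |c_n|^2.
Σ |c_n|^2 = 50

Parseval equates the L^2 energy of f (normalised by 1/(2π)) with the ℓ^2 sum of its Fourier coefficients: (1/(2π)) ∫_0^{2π} |f|^2 = Σ |c_n|^2.
Compute the left side: (1/(2π)) [∫_0^π 10^2 dx + ∫_π^{2π} 0^2 dx] = (1/(2π)) · (100π + 0π) = (100 + 0)/2 = 50.
So Σ_{n ∈ Z} |c_n|^2 = 50.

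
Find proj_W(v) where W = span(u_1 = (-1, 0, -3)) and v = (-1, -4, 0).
proj_W(v) = (-1/10, 0, -3/10)

Set up U = [u_1 | ... | u_1] ∈ R^(3×1). The projector onto W = col(U) is P = U (U^T U)^(-1) U^T.
Compute U^T U =
  [10],
and U^T v = (1).
Solve U^T U · c = U^T v for the coefficients: c = (1/10). The projection is proj_W(v) = U c.
Check: (v - proj_W(v)) · u_1 = 0  (should be 0).
Result: proj_W(v) = (-1/10, 0, -3/10).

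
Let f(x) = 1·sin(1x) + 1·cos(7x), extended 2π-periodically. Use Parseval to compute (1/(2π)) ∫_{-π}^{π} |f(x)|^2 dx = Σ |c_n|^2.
Σ |c_n|^2 = 1

Expand |f|^2 and use orthogonality of {sin(nx), cos(mx)} on [-π, π]:
  ∫_{-π}^{π} sin(nx)^2 dx = π, ∫ cos(mx)^2 dx = π, and cross terms integrate to 0.
So ∫_{-π}^{π} f(x)^2 dx = 1^2 · π + 1^2 · π = (1 + 1)π.
Divide by 2π: (1 + 1)/2 = 1.
By Parseval, this equals Σ |c_n|^2.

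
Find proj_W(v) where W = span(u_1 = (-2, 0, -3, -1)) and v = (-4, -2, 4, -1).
proj_W(v) = (3/7, 0, 9/14, 3/14)

Set up U = [u_1 | ... | u_1] ∈ R^(4×1). The projector onto W = col(U) is P = U (U^T U)^(-1) U^T.
Compute U^T U =
  [14],
and U^T v = (-3).
Solve U^T U · c = U^T v for the coefficients: c = (-3/14). The projection is proj_W(v) = U c.
Check: (v - proj_W(v)) · u_1 = 0  (should be 0).
Result: proj_W(v) = (3/7, 0, 9/14, 3/14).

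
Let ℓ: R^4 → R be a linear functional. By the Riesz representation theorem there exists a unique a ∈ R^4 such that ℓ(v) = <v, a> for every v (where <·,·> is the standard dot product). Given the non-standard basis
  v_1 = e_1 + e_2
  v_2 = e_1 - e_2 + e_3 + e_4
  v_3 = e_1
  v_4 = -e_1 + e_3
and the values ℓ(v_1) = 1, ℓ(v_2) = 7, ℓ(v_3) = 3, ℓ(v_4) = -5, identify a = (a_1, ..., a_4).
a = (3, -2, -2, 4)

Write a = (a_1, ..., a_4) in the standard basis. For each basis vector v_i, ℓ(v_i) = <v_i, a> is a linear equation in the a_j's. Collect the n equations into a matrix system V a = ℓ, where row i of V is v_i (expressed in the standard basis). Since V is invertible (lower-triangular with 1s on the diagonal, up to permutation), solve by back-substitution:
  V =
[[1, 1, 0, 0],
 [1, -1, 1, 1],
 [1, 0, 0, 0],
 [-1, 0, 1, 0]]
  V a = (1, 7, 3, -5)
Solving gives a = (3, -2, -2, 4).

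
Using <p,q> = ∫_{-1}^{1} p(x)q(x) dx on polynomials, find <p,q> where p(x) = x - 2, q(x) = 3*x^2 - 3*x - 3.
<p,q> = 6

Expand the product: p(x)·q(x) = 3*x^3 - 9*x^2 + 3*x + 6.
∫_{-1}^{1} of each monomial x^k gives [2/(k+1) if k even, 0 if k odd]. Integrating term-by-term (or equivalently evaluating the antiderivative F(x) = 3*x^4/4 - 3*x^3 + 3*x^2/2 + 6*x at the endpoints):
  F(1) − F(−1) = 21/4 − (-3/4) = 6.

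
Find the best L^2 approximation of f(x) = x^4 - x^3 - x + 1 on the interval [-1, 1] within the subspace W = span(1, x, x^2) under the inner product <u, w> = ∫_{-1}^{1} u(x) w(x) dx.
g(x) = 6*x^2/7 - 8*x/5 + 32/35

The best approximation g ∈ W is the orthogonal projection of f onto W. Writing g = a_0 + a_1 x + a_2 x^2, the coefficients solve the normal equations G · a = b where
  G_{ij} = <φ_i, φ_j> and b_i = <f, φ_i>, with φ_0 = 1, φ_1 = x, φ_2 = x^2.
G =
  [2, 0, 2/3]
  [0, 2/3, 0]
  [2/3, 0, 2/5],
b = (12/5, -16/15, 20/21).
Solving gives a_0 = 32/35, a_1 = -8/5, a_2 = 6/7, so
  g(x) = 6*x^2/7 - 8*x/5 + 32/35.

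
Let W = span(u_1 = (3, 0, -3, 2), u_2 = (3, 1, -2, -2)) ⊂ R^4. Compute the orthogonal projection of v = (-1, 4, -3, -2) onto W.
proj_W(v) = (81/55, 4/5, -37/55, -122/55)

Set up U = [u_1 | ... | u_2] ∈ R^(4×2). The projector onto W = col(U) is P = U (U^T U)^(-1) U^T.
Compute U^T U =
  [22, 11]
  [11, 18],
and U^T v = (2, 11).
Solve U^T U · c = U^T v for the coefficients: c = (-17/55, 4/5). The projection is proj_W(v) = U c.
Check: (v - proj_W(v)) · u_1 = 0  (should be 0).
Check: (v - proj_W(v)) · u_2 = 0  (should be 0).
Result: proj_W(v) = (81/55, 4/5, -37/55, -122/55).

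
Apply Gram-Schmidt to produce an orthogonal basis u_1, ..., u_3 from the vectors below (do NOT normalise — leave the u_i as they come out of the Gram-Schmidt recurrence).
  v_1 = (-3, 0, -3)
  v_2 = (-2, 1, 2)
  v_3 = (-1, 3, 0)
Orthogonal basis:
  u_1 = (-3, 0, -3)
  u_2 = (-2, 1, 2)
  u_3 = (11/18, 22/9, -11/18)

Apply the Gram-Schmidt recurrence
  u_1 = v_1
  u_i = v_i − Σ_{j<i} ((v_i · u_j) / (u_j · u_j)) · u_j.

Step by step this gives:
  u_1 = (-3, 0, -3)
  u_2 = (-2, 1, 2)
  u_3 = (11/18, 22/9, -11/18)

Orthogonality check:
  u_2 · u_1 = 0 (should be 0)
  u_3 · u_1 = 0 (should be 0)
  u_3 · u_2 = 0 (should be 0)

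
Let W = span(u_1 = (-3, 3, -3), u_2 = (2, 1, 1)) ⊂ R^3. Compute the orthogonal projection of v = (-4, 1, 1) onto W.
proj_W(v) = (-16/7, 1/7, -11/7)

Set up U = [u_1 | ... | u_2] ∈ R^(3×2). The projector onto W = col(U) is P = U (U^T U)^(-1) U^T.
Compute U^T U =
  [27, -6]
  [-6, 6],
and U^T v = (12, -6).
Solve U^T U · c = U^T v for the coefficients: c = (2/7, -5/7). The projection is proj_W(v) = U c.
Check: (v - proj_W(v)) · u_1 = 0  (should be 0).
Check: (v - proj_W(v)) · u_2 = 0  (should be 0).
Result: proj_W(v) = (-16/7, 1/7, -11/7).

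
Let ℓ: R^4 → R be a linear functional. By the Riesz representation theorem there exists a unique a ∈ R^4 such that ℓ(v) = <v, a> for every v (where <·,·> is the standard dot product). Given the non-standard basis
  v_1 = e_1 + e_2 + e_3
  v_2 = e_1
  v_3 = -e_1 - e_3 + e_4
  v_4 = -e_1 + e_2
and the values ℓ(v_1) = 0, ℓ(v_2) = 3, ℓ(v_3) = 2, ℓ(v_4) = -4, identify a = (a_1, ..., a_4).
a = (3, -1, -2, 3)

Write a = (a_1, ..., a_4) in the standard basis. For each basis vector v_i, ℓ(v_i) = <v_i, a> is a linear equation in the a_j's. Collect the n equations into a matrix system V a = ℓ, where row i of V is v_i (expressed in the standard basis). Since V is invertible (lower-triangular with 1s on the diagonal, up to permutation), solve by back-substitution:
  V =
[[1, 1, 1, 0],
 [1, 0, 0, 0],
 [-1, 0, -1, 1],
 [-1, 1, 0, 0]]
  V a = (0, 3, 2, -4)
Solving gives a = (3, -1, -2, 3).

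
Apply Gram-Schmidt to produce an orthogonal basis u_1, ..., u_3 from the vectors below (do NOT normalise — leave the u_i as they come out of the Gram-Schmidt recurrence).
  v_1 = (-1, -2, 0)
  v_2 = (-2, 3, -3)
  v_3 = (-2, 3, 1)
Orthogonal basis:
  u_1 = (-1, -2, 0)
  u_2 = (-14/5, 7/5, -3)
  u_3 = (-84/47, 42/47, 98/47)

Apply the Gram-Schmidt recurrence
  u_1 = v_1
  u_i = v_i − Σ_{j<i} ((v_i · u_j) / (u_j · u_j)) · u_j.

Step by step this gives:
  u_1 = (-1, -2, 0)
  u_2 = (-14/5, 7/5, -3)
  u_3 = (-84/47, 42/47, 98/47)

Orthogonality check:
  u_2 · u_1 = 0 (should be 0)
  u_3 · u_1 = 0 (should be 0)
  u_3 · u_2 = 0 (should be 0)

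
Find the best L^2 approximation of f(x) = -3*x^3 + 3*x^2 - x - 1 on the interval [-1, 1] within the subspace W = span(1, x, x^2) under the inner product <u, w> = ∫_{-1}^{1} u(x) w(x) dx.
g(x) = 3*x^2 - 14*x/5 - 1

The best approximation g ∈ W is the orthogonal projection of f onto W. Writing g = a_0 + a_1 x + a_2 x^2, the coefficients solve the normal equations G · a = b where
  G_{ij} = <φ_i, φ_j> and b_i = <f, φ_i>, with φ_0 = 1, φ_1 = x, φ_2 = x^2.
G =
  [2, 0, 2/3]
  [0, 2/3, 0]
  [2/3, 0, 2/5],
b = (0, -28/15, 8/15).
Solving gives a_0 = -1, a_1 = -14/5, a_2 = 3, so
  g(x) = 3*x^2 - 14*x/5 - 1.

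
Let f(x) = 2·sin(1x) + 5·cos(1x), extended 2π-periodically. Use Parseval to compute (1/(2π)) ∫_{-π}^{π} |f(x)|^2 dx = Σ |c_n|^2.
Σ |c_n|^2 = 29/2

Expand |f|^2 and use orthogonality of {sin(nx), cos(mx)} on [-π, π]:
  ∫_{-π}^{π} sin(nx)^2 dx = π, ∫ cos(mx)^2 dx = π, and cross terms integrate to 0.
So ∫_{-π}^{π} f(x)^2 dx = 2^2 · π + 5^2 · π = (4 + 25)π.
Divide by 2π: (4 + 25)/2 = 29/2.
By Parseval, this equals Σ |c_n|^2.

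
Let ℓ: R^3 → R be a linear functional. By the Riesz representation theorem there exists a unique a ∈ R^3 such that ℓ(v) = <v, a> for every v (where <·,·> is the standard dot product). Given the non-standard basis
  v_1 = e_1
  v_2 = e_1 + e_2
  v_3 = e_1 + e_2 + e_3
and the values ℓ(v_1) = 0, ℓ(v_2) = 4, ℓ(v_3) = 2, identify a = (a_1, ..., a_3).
a = (0, 4, -2)

Write a = (a_1, ..., a_3) in the standard basis. For each basis vector v_i, ℓ(v_i) = <v_i, a> is a linear equation in the a_j's. Collect the n equations into a matrix system V a = ℓ, where row i of V is v_i (expressed in the standard basis). Since V is invertible (lower-triangular with 1s on the diagonal, up to permutation), solve by back-substitution:
  V =
[[1, 0, 0],
 [1, 1, 0],
 [1, 1, 1]]
  V a = (0, 4, 2)
Solving gives a = (0, 4, -2).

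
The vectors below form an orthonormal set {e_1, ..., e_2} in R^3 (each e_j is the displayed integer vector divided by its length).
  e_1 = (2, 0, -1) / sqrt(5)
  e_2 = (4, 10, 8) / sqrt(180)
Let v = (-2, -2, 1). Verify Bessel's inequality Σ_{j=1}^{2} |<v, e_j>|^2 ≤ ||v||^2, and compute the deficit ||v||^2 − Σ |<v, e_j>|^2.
Σ |<v, e_j>|^2 = 65/9; ||v||^2 = 9; deficit = 16/9

Write each e_j = u_j / sqrt(<u_j, u_j>) where u_j is the displayed integer vector. Then <v, e_j> = <v, u_j> / sqrt(<u_j, u_j>), so |<v, e_j>|^2 = <v, u_j>^2 / <u_j, u_j>.
Coefficients: <v, e_1> = -5/sqrt(5), <v, e_2> = -20/sqrt(180).
Square and sum: Σ |<v, e_j>|^2 = 65/9.
Compute ||v||^2 = v·v = 9.
Deficit = 9 − 65/9 = 16/9 ≥ 0, confirming Bessel's inequality. (The deficit equals ||v − Σ <v,e_j> e_j||^2, the squared distance from v to span{e_j}.)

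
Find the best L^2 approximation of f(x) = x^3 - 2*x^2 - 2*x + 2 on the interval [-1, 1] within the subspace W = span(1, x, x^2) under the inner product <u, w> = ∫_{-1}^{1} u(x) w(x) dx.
g(x) = -2*x^2 - 7*x/5 + 2

The best approximation g ∈ W is the orthogonal projection of f onto W. Writing g = a_0 + a_1 x + a_2 x^2, the coefficients solve the normal equations G · a = b where
  G_{ij} = <φ_i, φ_j> and b_i = <f, φ_i>, with φ_0 = 1, φ_1 = x, φ_2 = x^2.
G =
  [2, 0, 2/3]
  [0, 2/3, 0]
  [2/3, 0, 2/5],
b = (8/3, -14/15, 8/15).
Solving gives a_0 = 2, a_1 = -7/5, a_2 = -2, so
  g(x) = -2*x^2 - 7*x/5 + 2.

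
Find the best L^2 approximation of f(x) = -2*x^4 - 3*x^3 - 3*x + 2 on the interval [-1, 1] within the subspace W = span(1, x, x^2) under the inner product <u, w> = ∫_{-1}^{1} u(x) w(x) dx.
g(x) = -12*x^2/7 - 24*x/5 + 76/35

The best approximation g ∈ W is the orthogonal projection of f onto W. Writing g = a_0 + a_1 x + a_2 x^2, the coefficients solve the normal equations G · a = b where
  G_{ij} = <φ_i, φ_j> and b_i = <f, φ_i>, with φ_0 = 1, φ_1 = x, φ_2 = x^2.
G =
  [2, 0, 2/3]
  [0, 2/3, 0]
  [2/3, 0, 2/5],
b = (16/5, -16/5, 16/21).
Solving gives a_0 = 76/35, a_1 = -24/5, a_2 = -12/7, so
  g(x) = -12*x^2/7 - 24*x/5 + 76/35.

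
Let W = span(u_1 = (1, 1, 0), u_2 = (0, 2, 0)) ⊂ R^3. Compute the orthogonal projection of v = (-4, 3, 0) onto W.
proj_W(v) = (-4, 3, 0)

Set up U = [u_1 | ... | u_2] ∈ R^(3×2). The projector onto W = col(U) is P = U (U^T U)^(-1) U^T.
Compute U^T U =
  [2, 2]
  [2, 4],
and U^T v = (-1, 6).
Solve U^T U · c = U^T v for the coefficients: c = (-4, 7/2). The projection is proj_W(v) = U c.
Check: (v - proj_W(v)) · u_1 = 0  (should be 0).
Check: (v - proj_W(v)) · u_2 = 0  (should be 0).
Result: proj_W(v) = (-4, 3, 0).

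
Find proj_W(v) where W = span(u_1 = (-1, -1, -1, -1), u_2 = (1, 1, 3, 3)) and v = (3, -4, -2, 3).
proj_W(v) = (-1/2, -1/2, 1/2, 1/2)

Set up U = [u_1 | ... | u_2] ∈ R^(4×2). The projector onto W = col(U) is P = U (U^T U)^(-1) U^T.
Compute U^T U =
  [4, -8]
  [-8, 20],
and U^T v = (0, 2).
Solve U^T U · c = U^T v for the coefficients: c = (1, 1/2). The projection is proj_W(v) = U c.
Check: (v - proj_W(v)) · u_1 = 0  (should be 0).
Check: (v - proj_W(v)) · u_2 = 0  (should be 0).
Result: proj_W(v) = (-1/2, -1/2, 1/2, 1/2).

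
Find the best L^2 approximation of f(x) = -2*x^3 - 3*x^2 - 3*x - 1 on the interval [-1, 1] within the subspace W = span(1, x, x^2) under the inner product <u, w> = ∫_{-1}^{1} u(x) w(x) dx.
g(x) = -3*x^2 - 21*x/5 - 1

The best approximation g ∈ W is the orthogonal projection of f onto W. Writing g = a_0 + a_1 x + a_2 x^2, the coefficients solve the normal equations G · a = b where
  G_{ij} = <φ_i, φ_j> and b_i = <f, φ_i>, with φ_0 = 1, φ_1 = x, φ_2 = x^2.
G =
  [2, 0, 2/3]
  [0, 2/3, 0]
  [2/3, 0, 2/5],
b = (-4, -14/5, -28/15).
Solving gives a_0 = -1, a_1 = -21/5, a_2 = -3, so
  g(x) = -3*x^2 - 21*x/5 - 1.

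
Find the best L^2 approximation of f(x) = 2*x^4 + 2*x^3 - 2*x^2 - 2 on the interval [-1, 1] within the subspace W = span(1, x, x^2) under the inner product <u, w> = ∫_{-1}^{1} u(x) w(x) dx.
g(x) = -2*x^2/7 + 6*x/5 - 76/35

The best approximation g ∈ W is the orthogonal projection of f onto W. Writing g = a_0 + a_1 x + a_2 x^2, the coefficients solve the normal equations G · a = b where
  G_{ij} = <φ_i, φ_j> and b_i = <f, φ_i>, with φ_0 = 1, φ_1 = x, φ_2 = x^2.
G =
  [2, 0, 2/3]
  [0, 2/3, 0]
  [2/3, 0, 2/5],
b = (-68/15, 4/5, -164/105).
Solving gives a_0 = -76/35, a_1 = 6/5, a_2 = -2/7, so
  g(x) = -2*x^2/7 + 6*x/5 - 76/35.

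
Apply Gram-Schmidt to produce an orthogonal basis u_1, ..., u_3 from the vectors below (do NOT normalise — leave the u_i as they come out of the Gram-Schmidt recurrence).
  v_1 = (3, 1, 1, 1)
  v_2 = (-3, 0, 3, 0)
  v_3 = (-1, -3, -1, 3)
Orthogonal basis:
  u_1 = (3, 1, 1, 1)
  u_2 = (-3/2, 1/2, 7/2, 1/2)
  u_3 = (-1/5, -13/5, -1/5, 17/5)

Apply the Gram-Schmidt recurrence
  u_1 = v_1
  u_i = v_i − Σ_{j<i} ((v_i · u_j) / (u_j · u_j)) · u_j.

Step by step this gives:
  u_1 = (3, 1, 1, 1)
  u_2 = (-3/2, 1/2, 7/2, 1/2)
  u_3 = (-1/5, -13/5, -1/5, 17/5)

Orthogonality check:
  u_2 · u_1 = 0 (should be 0)
  u_3 · u_1 = 0 (should be 0)
  u_3 · u_2 = 0 (should be 0)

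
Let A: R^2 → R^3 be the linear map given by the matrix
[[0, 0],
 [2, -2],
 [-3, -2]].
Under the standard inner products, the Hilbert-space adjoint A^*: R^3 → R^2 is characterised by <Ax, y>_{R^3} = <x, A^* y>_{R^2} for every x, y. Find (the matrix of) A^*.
A^* = A^T =
[[0, 2, -3],
 [0, -2, -2]]

For real matrices with standard dot products, the defining identity <Ax, y> = <x, A^* y> gives (Ax)^T y = x^T (A^*) y, i.e. x^T A^T y = x^T (A^*) y. Since this holds for all x, y, we must have A^* = A^T. Therefore
A^* =
[[0, 2, -3],
 [0, -2, -2]].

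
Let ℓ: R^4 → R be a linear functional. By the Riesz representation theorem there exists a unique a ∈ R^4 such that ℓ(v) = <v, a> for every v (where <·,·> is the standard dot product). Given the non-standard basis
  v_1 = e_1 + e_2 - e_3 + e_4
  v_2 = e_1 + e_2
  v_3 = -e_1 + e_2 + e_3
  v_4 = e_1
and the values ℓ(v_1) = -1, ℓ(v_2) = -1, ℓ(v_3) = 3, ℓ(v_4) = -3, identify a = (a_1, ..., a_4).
a = (-3, 2, -2, -2)

Write a = (a_1, ..., a_4) in the standard basis. For each basis vector v_i, ℓ(v_i) = <v_i, a> is a linear equation in the a_j's. Collect the n equations into a matrix system V a = ℓ, where row i of V is v_i (expressed in the standard basis). Since V is invertible (lower-triangular with 1s on the diagonal, up to permutation), solve by back-substitution:
  V =
[[1, 1, -1, 1],
 [1, 1, 0, 0],
 [-1, 1, 1, 0],
 [1, 0, 0, 0]]
  V a = (-1, -1, 3, -3)
Solving gives a = (-3, 2, -2, -2).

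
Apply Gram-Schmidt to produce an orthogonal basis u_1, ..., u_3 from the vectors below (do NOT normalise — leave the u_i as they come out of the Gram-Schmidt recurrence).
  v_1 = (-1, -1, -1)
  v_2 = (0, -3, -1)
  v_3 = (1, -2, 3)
Orthogonal basis:
  u_1 = (-1, -1, -1)
  u_2 = (4/3, -5/3, 1/3)
  u_3 = (-9/7, -9/14, 27/14)

Apply the Gram-Schmidt recurrence
  u_1 = v_1
  u_i = v_i − Σ_{j<i} ((v_i · u_j) / (u_j · u_j)) · u_j.

Step by step this gives:
  u_1 = (-1, -1, -1)
  u_2 = (4/3, -5/3, 1/3)
  u_3 = (-9/7, -9/14, 27/14)

Orthogonality check:
  u_2 · u_1 = 0 (should be 0)
  u_3 · u_1 = 0 (should be 0)
  u_3 · u_2 = 0 (should be 0)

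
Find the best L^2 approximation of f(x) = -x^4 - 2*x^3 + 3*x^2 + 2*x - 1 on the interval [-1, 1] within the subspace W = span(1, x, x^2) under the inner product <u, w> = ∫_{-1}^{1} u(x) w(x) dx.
g(x) = 15*x^2/7 + 4*x/5 - 32/35

The best approximation g ∈ W is the orthogonal projection of f onto W. Writing g = a_0 + a_1 x + a_2 x^2, the coefficients solve the normal equations G · a = b where
  G_{ij} = <φ_i, φ_j> and b_i = <f, φ_i>, with φ_0 = 1, φ_1 = x, φ_2 = x^2.
G =
  [2, 0, 2/3]
  [0, 2/3, 0]
  [2/3, 0, 2/5],
b = (-2/5, 8/15, 26/105).
Solving gives a_0 = -32/35, a_1 = 4/5, a_2 = 15/7, so
  g(x) = 15*x^2/7 + 4*x/5 - 32/35.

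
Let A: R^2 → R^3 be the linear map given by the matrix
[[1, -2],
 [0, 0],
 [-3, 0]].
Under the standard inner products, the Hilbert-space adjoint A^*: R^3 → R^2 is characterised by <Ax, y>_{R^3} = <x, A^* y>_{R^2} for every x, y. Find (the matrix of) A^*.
A^* = A^T =
[[1, 0, -3],
 [-2, 0, 0]]

For real matrices with standard dot products, the defining identity <Ax, y> = <x, A^* y> gives (Ax)^T y = x^T (A^*) y, i.e. x^T A^T y = x^T (A^*) y. Since this holds for all x, y, we must have A^* = A^T. Therefore
A^* =
[[1, 0, -3],
 [-2, 0, 0]].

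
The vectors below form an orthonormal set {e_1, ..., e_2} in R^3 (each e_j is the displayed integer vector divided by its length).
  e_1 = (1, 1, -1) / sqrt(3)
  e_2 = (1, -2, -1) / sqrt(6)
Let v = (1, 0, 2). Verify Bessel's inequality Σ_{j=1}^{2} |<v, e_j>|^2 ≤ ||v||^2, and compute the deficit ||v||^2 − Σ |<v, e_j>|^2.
Σ |<v, e_j>|^2 = 1/2; ||v||^2 = 5; deficit = 9/2

Write each e_j = u_j / sqrt(<u_j, u_j>) where u_j is the displayed integer vector. Then <v, e_j> = <v, u_j> / sqrt(<u_j, u_j>), so |<v, e_j>|^2 = <v, u_j>^2 / <u_j, u_j>.
Coefficients: <v, e_1> = -1/sqrt(3), <v, e_2> = -1/sqrt(6).
Square and sum: Σ |<v, e_j>|^2 = 1/2.
Compute ||v||^2 = v·v = 5.
Deficit = 5 − 1/2 = 9/2 ≥ 0, confirming Bessel's inequality. (The deficit equals ||v − Σ <v,e_j> e_j||^2, the squared distance from v to span{e_j}.)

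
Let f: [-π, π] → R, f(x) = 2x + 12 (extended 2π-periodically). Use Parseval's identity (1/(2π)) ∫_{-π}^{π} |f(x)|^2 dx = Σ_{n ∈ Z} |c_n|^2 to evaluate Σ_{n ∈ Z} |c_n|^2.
Σ |c_n|^2 = 4π^2/3 + 144

Expand and integrate term by term over [-π, π]:
  ∫ (2x)^2 dx = 4·(2π^3/3); ∫ 2·2·(12)·x dx = 0 (odd integrand); ∫ 12^2 dx = 144·2π.
So (1/(2π)) ∫_{-π}^{π} (2x + 12)^2 dx = 4π^2/3 + 144 = 4π^2/3 + 144.
Parseval ⇒ Σ |c_n|^2 = 4π^2/3 + 144.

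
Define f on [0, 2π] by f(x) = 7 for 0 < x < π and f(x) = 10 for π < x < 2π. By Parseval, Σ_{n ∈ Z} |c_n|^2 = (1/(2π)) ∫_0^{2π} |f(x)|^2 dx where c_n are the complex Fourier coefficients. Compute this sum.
Σ |c_n|^2 = 149/2

Parseval equates the L^2 energy of f (normalised by 1/(2π)) with the ℓ^2 sum of its Fourier coefficients: (1/(2π)) ∫_0^{2π} |f|^2 = Σ |c_n|^2.
Compute the left side: (1/(2π)) [∫_0^π 7^2 dx + ∫_π^{2π} 10^2 dx] = (1/(2π)) · (49π + 100π) = (49 + 100)/2 = 149/2.
So Σ_{n ∈ Z} |c_n|^2 = 149/2.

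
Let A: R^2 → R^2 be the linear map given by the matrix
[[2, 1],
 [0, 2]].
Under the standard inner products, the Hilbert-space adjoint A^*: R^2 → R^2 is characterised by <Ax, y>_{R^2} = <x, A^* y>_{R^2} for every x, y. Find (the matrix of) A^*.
A^* = A^T =
[[2, 0],
 [1, 2]]

For real matrices with standard dot products, the defining identity <Ax, y> = <x, A^* y> gives (Ax)^T y = x^T (A^*) y, i.e. x^T A^T y = x^T (A^*) y. Since this holds for all x, y, we must have A^* = A^T. Therefore
A^* =
[[2, 0],
 [1, 2]].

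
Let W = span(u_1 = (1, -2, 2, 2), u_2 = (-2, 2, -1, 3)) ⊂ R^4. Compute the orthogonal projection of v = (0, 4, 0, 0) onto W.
proj_W(v) = (-152/115, 216/115, -172/115, 4/115)

Set up U = [u_1 | ... | u_2] ∈ R^(4×2). The projector onto W = col(U) is P = U (U^T U)^(-1) U^T.
Compute U^T U =
  [13, -2]
  [-2, 18],
and U^T v = (-8, 8).
Solve U^T U · c = U^T v for the coefficients: c = (-64/115, 44/115). The projection is proj_W(v) = U c.
Check: (v - proj_W(v)) · u_1 = 0  (should be 0).
Check: (v - proj_W(v)) · u_2 = 0  (should be 0).
Result: proj_W(v) = (-152/115, 216/115, -172/115, 4/115).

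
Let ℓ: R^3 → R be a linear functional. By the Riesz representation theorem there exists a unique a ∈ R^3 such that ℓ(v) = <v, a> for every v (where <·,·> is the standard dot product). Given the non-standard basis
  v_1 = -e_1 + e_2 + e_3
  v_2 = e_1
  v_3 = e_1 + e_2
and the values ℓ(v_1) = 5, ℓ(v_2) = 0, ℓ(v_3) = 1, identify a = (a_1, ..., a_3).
a = (0, 1, 4)

Write a = (a_1, ..., a_3) in the standard basis. For each basis vector v_i, ℓ(v_i) = <v_i, a> is a linear equation in the a_j's. Collect the n equations into a matrix system V a = ℓ, where row i of V is v_i (expressed in the standard basis). Since V is invertible (lower-triangular with 1s on the diagonal, up to permutation), solve by back-substitution:
  V =
[[-1, 1, 1],
 [1, 0, 0],
 [1, 1, 0]]
  V a = (5, 0, 1)
Solving gives a = (0, 1, 4).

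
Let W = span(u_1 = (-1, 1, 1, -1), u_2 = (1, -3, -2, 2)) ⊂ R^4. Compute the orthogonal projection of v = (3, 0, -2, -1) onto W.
proj_W(v) = (5/2, 1/2, -1, 1)

Set up U = [u_1 | ... | u_2] ∈ R^(4×2). The projector onto W = col(U) is P = U (U^T U)^(-1) U^T.
Compute U^T U =
  [4, -8]
  [-8, 18],
and U^T v = (-4, 5).
Solve U^T U · c = U^T v for the coefficients: c = (-4, -3/2). The projection is proj_W(v) = U c.
Check: (v - proj_W(v)) · u_1 = 0  (should be 0).
Check: (v - proj_W(v)) · u_2 = 0  (should be 0).
Result: proj_W(v) = (5/2, 1/2, -1, 1).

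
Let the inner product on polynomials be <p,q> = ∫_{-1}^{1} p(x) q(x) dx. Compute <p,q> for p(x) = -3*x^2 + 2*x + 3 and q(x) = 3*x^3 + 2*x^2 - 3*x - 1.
<p,q> = -4

Expand the product: p(x)·q(x) = -9*x^5 + 22*x^3 + 3*x^2 - 11*x - 3.
∫_{-1}^{1} of each monomial x^k gives [2/(k+1) if k even, 0 if k odd]. Integrating term-by-term (or equivalently evaluating the antiderivative F(x) = -3*x^6/2 + 11*x^4/2 + x^3 - 11*x^2/2 - 3*x at the endpoints):
  F(1) − F(−1) = -7/2 − (1/2) = -4.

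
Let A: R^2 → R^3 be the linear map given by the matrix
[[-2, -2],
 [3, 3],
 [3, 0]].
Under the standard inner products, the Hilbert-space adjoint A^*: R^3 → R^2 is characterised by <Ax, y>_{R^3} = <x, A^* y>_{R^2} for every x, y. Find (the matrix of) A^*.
A^* = A^T =
[[-2, 3, 3],
 [-2, 3, 0]]

For real matrices with standard dot products, the defining identity <Ax, y> = <x, A^* y> gives (Ax)^T y = x^T (A^*) y, i.e. x^T A^T y = x^T (A^*) y. Since this holds for all x, y, we must have A^* = A^T. Therefore
A^* =
[[-2, 3, 3],
 [-2, 3, 0]].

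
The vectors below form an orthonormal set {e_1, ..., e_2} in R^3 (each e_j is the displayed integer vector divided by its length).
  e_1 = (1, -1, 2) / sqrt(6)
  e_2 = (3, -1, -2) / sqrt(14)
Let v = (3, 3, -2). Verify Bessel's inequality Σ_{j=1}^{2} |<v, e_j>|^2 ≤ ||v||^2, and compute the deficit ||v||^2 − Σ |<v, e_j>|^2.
Σ |<v, e_j>|^2 = 206/21; ||v||^2 = 22; deficit = 256/21

Write each e_j = u_j / sqrt(<u_j, u_j>) where u_j is the displayed integer vector. Then <v, e_j> = <v, u_j> / sqrt(<u_j, u_j>), so |<v, e_j>|^2 = <v, u_j>^2 / <u_j, u_j>.
Coefficients: <v, e_1> = -4/sqrt(6), <v, e_2> = 10/sqrt(14).
Square and sum: Σ |<v, e_j>|^2 = 206/21.
Compute ||v||^2 = v·v = 22.
Deficit = 22 − 206/21 = 256/21 ≥ 0, confirming Bessel's inequality. (The deficit equals ||v − Σ <v,e_j> e_j||^2, the squared distance from v to span{e_j}.)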